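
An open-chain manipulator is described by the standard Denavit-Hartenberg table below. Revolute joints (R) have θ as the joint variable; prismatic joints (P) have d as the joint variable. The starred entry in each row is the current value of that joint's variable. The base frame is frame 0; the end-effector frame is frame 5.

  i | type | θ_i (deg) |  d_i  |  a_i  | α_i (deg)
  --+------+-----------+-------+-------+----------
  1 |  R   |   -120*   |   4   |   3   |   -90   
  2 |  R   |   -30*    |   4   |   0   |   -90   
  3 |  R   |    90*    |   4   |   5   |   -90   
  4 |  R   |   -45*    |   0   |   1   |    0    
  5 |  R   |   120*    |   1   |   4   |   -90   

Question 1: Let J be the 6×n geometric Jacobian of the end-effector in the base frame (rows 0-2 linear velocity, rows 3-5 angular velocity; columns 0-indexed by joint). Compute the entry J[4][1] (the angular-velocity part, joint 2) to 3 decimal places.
-0.500

axis z_1 = (0.8660,-0.5000,0.0000); lever o_n−o_1 = (-2.1528,1.7560,-1.2304)
cross product → J_v[:, 1] = (0.6152,1.0656,0.4443)
J_ω[:, 1] = z_1
entry J[4][1] = -0.5000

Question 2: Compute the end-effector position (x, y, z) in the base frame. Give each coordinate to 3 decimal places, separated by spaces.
after link 1: o_1 = (-1.5000, -2.5981, 4.0000)
after link 2: o_2 = (1.9641, -4.5981, 4.0000)
after link 3: o_3 = (-3.3660, -3.8301, 0.5359)
after link 4: o_4 = (-4.1552, -3.7828, -0.0765)
after link 5: o_5 = (-3.6528, -0.8421, 2.7696)

-3.653 -0.842 2.770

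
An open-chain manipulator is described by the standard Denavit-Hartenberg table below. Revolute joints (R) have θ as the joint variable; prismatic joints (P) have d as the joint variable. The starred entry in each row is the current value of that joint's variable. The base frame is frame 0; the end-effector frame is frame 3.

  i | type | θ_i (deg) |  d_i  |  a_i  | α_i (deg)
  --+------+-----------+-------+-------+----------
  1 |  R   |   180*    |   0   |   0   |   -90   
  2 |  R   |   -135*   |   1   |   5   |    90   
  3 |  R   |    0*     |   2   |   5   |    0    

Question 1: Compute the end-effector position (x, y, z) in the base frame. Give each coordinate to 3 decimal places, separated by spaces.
after link 1: o_1 = (0.0000, 0.0000, 0.0000)
after link 2: o_2 = (3.5355, -1.0000, 3.5355)
after link 3: o_3 = (8.4853, -1.0000, 5.6569)

8.485 -1.000 5.657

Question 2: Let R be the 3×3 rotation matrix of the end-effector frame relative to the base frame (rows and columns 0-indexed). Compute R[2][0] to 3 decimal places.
0.707

End-effector x-axis (col 0 of R) = (0.7071,-0.0000,0.7071)
R[2][0] = 0.7071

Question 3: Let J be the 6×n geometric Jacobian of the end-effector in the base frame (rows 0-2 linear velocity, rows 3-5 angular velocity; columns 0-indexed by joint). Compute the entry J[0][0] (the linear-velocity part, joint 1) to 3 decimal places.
axis z_0 = ẑ; lever o_n−o_0 = (8.4853,-1.0000,5.6569)
cross product → J_v[:, 0] = (1.0000,8.4853,-0.0000)
J_ω[:, 0] = z_0
entry J[0][0] = 1.0000

1.000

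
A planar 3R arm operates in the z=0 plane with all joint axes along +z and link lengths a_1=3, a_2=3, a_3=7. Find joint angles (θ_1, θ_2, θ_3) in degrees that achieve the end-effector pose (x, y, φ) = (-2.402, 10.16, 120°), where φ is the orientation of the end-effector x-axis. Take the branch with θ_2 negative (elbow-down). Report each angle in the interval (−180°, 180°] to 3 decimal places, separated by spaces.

wrist centre = target − a_3·(cos φ, sin φ) = (1.0980, 4.0978)
cos θ_2 = (17.9978−3²−3²)/(2·3·3) = -0.0001; θ_2 = -90.0072° (elbow-down)
β = atan2(4.0978,1.0980) = 75.0001°; ψ = atan2(-3.0000,2.9996) = -45.0036°
θ_1 = β − ψ = 120.0037°
θ_3 = φ − θ_1 − θ_2 = 90.0035° (wrapped to (-180°,180°])

120.004 -90.007 90.003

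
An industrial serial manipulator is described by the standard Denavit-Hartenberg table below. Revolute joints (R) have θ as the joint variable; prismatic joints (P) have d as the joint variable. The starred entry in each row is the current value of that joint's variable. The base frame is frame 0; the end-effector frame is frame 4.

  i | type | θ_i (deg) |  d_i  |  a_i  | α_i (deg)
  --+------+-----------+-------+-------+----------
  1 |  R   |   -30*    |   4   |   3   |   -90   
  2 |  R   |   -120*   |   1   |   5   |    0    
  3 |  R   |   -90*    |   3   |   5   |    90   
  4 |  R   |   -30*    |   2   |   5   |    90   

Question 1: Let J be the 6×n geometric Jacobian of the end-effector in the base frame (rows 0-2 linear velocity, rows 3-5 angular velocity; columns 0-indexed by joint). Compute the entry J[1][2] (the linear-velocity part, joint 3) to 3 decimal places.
axis z_2 = (0.5000,0.8660,0.0000); lever o_n−o_2 = (-5.8816,3.9731,-6.3971)
cross product → J_v[:, 2] = (-5.5401,3.1986,7.0801)
J_ω[:, 2] = z_2
entry J[1][2] = 3.1986

3.199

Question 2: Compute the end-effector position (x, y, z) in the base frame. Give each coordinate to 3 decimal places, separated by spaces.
after link 1: o_1 = (2.5981, -1.5000, 4.0000)
after link 2: o_2 = (0.9330, 0.6160, 8.3301)
after link 3: o_3 = (-1.3170, 5.3792, 5.8301)
after link 4: o_4 = (-4.9486, 4.5891, 1.9330)

-4.949 4.589 1.933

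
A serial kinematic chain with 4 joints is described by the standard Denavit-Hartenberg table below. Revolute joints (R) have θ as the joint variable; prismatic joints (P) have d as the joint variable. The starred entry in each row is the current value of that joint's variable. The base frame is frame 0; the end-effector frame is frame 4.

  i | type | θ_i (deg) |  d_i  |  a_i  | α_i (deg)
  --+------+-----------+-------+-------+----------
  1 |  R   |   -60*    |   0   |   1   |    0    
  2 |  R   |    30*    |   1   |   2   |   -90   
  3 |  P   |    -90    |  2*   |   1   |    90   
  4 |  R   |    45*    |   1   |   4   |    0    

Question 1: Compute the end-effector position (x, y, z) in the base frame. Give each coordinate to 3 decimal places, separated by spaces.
after link 1: o_1 = (0.5000, -0.8660, 0.0000)
after link 2: o_2 = (2.2321, -1.8660, 1.0000)
after link 3: o_3 = (3.2321, -0.1340, 2.0000)
after link 4: o_4 = (3.7802, 2.8155, 4.8284)

3.780 2.816 4.828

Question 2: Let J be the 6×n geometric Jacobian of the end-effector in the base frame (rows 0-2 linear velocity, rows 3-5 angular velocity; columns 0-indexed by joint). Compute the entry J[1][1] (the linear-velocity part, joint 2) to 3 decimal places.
3.280

axis z_1 = (0.0000,0.0000,1.0000); lever o_n−o_1 = (3.2802,3.6815,4.8284)
cross product → J_v[:, 1] = (-3.6815,3.2802,0.0000)
J_ω[:, 1] = z_1
entry J[1][1] = 3.2802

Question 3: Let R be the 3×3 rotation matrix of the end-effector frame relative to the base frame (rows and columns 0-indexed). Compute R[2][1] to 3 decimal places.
-0.707

End-effector y-axis (col 1 of R) = (0.3536,0.6124,-0.7071)
R[2][1] = -0.7071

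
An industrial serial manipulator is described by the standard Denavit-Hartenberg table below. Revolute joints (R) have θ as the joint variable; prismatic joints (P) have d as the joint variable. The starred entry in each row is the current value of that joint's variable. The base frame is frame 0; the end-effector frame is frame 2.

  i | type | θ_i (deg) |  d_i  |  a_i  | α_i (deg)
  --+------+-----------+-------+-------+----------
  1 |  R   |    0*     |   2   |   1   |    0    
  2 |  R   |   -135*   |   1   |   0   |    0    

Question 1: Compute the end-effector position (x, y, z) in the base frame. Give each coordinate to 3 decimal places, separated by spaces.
1.000 0.000 3.000

after link 1: o_1 = (1.0000, 0.0000, 2.0000)
after link 2: o_2 = (1.0000, 0.0000, 3.0000)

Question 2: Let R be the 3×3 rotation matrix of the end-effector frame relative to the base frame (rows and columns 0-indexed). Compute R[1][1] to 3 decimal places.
-0.707

End-effector y-axis (col 1 of R) = (0.7071,-0.7071,0.0000)
R[1][1] = -0.7071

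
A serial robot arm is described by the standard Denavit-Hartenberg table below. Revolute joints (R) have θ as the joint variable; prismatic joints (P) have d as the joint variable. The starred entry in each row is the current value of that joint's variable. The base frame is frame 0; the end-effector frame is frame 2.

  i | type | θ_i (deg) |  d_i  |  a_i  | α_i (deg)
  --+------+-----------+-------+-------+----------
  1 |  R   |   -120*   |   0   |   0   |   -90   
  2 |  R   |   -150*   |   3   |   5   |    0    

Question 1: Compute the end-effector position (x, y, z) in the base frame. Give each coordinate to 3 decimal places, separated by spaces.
4.763 2.250 2.500

after link 1: o_1 = (0.0000, 0.0000, 0.0000)
after link 2: o_2 = (4.7631, 2.2500, 2.5000)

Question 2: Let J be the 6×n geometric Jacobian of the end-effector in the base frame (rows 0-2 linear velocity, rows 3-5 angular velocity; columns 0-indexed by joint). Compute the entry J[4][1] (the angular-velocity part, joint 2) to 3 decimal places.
-0.500

axis z_1 = (0.8660,-0.5000,0.0000); lever o_n−o_1 = (4.7631,2.2500,2.5000)
cross product → J_v[:, 1] = (-1.2500,-2.1651,4.3301)
J_ω[:, 1] = z_1
entry J[4][1] = -0.5000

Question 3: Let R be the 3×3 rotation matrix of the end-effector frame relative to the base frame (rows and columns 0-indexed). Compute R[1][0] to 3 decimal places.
0.750

End-effector x-axis (col 0 of R) = (0.4330,0.7500,0.5000)
R[1][0] = 0.7500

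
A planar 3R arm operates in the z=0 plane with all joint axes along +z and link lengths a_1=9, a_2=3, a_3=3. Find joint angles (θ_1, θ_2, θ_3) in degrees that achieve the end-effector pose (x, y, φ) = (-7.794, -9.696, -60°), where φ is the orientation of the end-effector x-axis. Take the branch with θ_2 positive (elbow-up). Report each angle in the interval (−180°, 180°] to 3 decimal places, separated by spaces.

wrist centre = target − a_3·(cos φ, sin φ) = (-9.2940, -7.0979)
cos θ_2 = (136.7590−9²−3²)/(2·9·3) = 0.8659; θ_2 = 30.0136° (elbow-up)
β = atan2(-7.0979,-9.2940) = -142.6307°; ψ = atan2(1.5006,11.5977) = 7.3725°
θ_1 = β − ψ = -150.0031°
θ_3 = φ − θ_1 − θ_2 = 59.9895° (wrapped to (-180°,180°])

-150.003 30.014 59.990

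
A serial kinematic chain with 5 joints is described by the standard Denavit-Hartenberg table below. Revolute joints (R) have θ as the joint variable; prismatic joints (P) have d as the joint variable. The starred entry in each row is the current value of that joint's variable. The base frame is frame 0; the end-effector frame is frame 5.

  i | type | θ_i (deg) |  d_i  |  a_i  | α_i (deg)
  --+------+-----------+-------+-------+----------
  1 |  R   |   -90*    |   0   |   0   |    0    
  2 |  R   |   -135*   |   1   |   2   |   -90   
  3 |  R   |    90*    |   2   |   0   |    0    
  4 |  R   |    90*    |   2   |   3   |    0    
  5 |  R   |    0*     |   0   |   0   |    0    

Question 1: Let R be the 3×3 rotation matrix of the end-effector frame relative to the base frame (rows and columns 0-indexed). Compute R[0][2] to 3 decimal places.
End-effector z-axis (col 2 of R) = (-0.7071,-0.7071,0.0000)
R[0][2] = -0.7071

-0.707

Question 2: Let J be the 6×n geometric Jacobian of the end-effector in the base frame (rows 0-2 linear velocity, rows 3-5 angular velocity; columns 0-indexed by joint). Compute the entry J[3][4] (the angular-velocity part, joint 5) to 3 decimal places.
-0.707

axis z_4 = (-0.7071,-0.7071,0.0000); lever o_n−o_4 = (0.0000,0.0000,0.0000)
cross product → J_v[:, 4] = (-0.0000,0.0000,0.0000)
J_ω[:, 4] = z_4
entry J[3][4] = -0.7071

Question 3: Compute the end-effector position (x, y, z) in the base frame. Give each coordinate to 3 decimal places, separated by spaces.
-2.121 -3.536 1.000

after link 1: o_1 = (0.0000, 0.0000, 0.0000)
after link 2: o_2 = (-1.4142, 1.4142, 1.0000)
after link 3: o_3 = (-2.8284, -0.0000, 1.0000)
after link 4: o_4 = (-2.1213, -3.5355, 1.0000)
after link 5: o_5 = (-2.1213, -3.5355, 1.0000)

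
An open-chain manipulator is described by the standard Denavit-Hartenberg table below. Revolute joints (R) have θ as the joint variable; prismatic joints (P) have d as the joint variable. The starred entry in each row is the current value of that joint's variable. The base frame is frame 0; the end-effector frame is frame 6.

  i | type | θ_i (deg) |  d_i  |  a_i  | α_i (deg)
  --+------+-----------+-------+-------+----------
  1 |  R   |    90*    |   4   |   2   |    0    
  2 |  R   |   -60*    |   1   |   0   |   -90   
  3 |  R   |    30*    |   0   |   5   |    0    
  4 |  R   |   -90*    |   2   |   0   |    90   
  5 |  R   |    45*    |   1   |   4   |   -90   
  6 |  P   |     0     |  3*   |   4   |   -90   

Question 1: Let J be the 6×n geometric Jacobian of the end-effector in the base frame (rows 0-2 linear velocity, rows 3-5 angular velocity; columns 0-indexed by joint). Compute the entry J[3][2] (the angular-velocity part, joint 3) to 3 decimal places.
-0.500

axis z_2 = (-0.5000,0.8660,0.0000); lever o_n−o_2 = (-0.3582,11.0841,1.0619)
cross product → J_v[:, 2] = (0.9196,0.5309,-5.2319)
J_ω[:, 2] = z_2
entry J[3][2] = -0.5000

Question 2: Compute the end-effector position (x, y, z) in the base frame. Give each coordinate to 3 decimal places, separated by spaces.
after link 1: o_1 = (0.0000, 2.0000, 4.0000)
after link 2: o_2 = (0.0000, 2.0000, 5.0000)
after link 3: o_3 = (3.7500, 4.1651, 2.5000)
after link 4: o_4 = (2.7500, 5.8971, 2.5000)
after link 5: o_5 = (1.8105, 8.6207, 5.4495)
after link 6: o_6 = (-0.3582, 13.0841, 6.0619)

-0.358 13.084 6.062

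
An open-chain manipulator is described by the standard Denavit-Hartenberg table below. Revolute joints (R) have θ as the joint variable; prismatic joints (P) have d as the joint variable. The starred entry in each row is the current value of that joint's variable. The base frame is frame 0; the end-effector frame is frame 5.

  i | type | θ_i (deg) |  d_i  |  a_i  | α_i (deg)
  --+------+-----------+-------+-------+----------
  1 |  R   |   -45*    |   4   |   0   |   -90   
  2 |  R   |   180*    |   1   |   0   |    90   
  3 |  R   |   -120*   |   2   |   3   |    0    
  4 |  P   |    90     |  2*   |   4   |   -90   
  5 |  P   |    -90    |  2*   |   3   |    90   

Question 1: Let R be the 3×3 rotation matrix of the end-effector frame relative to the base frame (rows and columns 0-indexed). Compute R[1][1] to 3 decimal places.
0.966

End-effector y-axis (col 1 of R) = (0.2588,0.9659,-0.0000)
R[1][1] = 0.9659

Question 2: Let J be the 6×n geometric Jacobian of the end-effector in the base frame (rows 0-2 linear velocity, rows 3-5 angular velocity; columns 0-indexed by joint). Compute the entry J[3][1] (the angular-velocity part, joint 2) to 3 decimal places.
axis z_1 = (0.7071,0.7071,0.0000); lever o_n−o_1 = (-3.4154,0.7765,-7.0000)
cross product → J_v[:, 1] = (-4.9497,4.9497,2.9641)
J_ω[:, 1] = z_1
entry J[3][1] = 0.7071

0.707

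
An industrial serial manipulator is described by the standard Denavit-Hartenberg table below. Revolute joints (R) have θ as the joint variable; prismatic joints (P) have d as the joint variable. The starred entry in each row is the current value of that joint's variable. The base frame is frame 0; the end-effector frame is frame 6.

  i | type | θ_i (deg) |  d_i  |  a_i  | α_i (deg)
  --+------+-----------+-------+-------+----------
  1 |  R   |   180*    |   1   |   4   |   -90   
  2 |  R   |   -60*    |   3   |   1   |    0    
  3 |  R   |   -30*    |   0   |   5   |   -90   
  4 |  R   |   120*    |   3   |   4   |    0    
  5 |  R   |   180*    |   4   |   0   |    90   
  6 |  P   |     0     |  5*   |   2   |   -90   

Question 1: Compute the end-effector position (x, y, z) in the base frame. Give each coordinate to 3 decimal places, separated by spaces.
after link 1: o_1 = (-4.0000, 0.0000, 1.0000)
after link 2: o_2 = (-4.5000, -3.0000, 1.8660)
after link 3: o_3 = (-4.5000, -3.0000, 6.8660)
after link 4: o_4 = (-7.5000, 0.4641, 4.8660)
after link 5: o_5 = (-11.5000, 0.4641, 4.8660)
after link 6: o_6 = (-11.5000, -3.7679, 1.5359)

-11.500 -3.768 1.536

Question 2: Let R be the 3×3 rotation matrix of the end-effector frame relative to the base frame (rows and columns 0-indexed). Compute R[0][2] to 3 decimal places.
End-effector z-axis (col 2 of R) = (-1.0000,0.0000,-0.0000)
R[0][2] = -1.0000

-1.000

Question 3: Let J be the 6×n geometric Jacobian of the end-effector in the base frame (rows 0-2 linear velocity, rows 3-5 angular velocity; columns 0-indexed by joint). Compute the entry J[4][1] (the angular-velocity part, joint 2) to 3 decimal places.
-1.000

axis z_1 = (-0.0000,-1.0000,0.0000); lever o_n−o_1 = (-7.5000,-3.7679,0.5359)
cross product → J_v[:, 1] = (-0.5359,-0.0000,-7.5000)
J_ω[:, 1] = z_1
entry J[4][1] = -1.0000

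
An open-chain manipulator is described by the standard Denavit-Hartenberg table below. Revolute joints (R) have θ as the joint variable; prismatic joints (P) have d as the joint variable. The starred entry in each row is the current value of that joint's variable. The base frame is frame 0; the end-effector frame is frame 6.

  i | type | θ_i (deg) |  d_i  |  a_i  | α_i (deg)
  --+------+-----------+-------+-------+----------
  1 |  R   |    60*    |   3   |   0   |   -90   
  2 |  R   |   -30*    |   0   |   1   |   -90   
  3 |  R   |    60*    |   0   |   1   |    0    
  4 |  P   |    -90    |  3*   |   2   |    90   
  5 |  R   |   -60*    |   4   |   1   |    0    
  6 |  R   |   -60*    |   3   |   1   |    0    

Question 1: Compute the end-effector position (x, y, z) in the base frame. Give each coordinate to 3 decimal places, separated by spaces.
after link 1: o_1 = (0.0000, 0.0000, 3.0000)
after link 2: o_2 = (0.4330, 0.7500, 3.5000)
after link 3: o_3 = (1.3995, 0.6920, 3.7500)
after link 4: o_4 = (2.0335, 3.7901, 2.0179)
after link 5: o_5 = (-2.0780, 4.0969, 1.9845)
after link 6: o_6 = (-5.1651, 3.4462, 1.7679)

-5.165 3.446 1.768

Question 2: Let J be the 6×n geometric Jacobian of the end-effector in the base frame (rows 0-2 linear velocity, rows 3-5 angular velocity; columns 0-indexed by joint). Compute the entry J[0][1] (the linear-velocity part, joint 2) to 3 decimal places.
-0.616

axis z_1 = (-0.8660,0.5000,0.0000); lever o_n−o_1 = (-5.1651,3.4462,-1.2321)
cross product → J_v[:, 1] = (-0.6160,-1.0670,-0.4019)
J_ω[:, 1] = z_1
entry J[0][1] = -0.6160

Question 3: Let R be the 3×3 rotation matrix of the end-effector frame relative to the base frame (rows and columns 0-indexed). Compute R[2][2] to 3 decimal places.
End-effector z-axis (col 2 of R) = (-0.9665,0.0580,-0.2500)
R[2][2] = -0.2500

-0.250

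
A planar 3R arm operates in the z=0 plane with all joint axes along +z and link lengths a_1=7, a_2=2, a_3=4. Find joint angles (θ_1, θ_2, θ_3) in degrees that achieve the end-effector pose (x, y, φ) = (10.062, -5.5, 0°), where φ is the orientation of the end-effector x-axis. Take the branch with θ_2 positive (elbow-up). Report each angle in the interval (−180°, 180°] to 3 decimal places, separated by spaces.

-54.434 60.005 -5.571

wrist centre = target − a_3·(cos φ, sin φ) = (6.0620, -5.5000)
cos θ_2 = (66.9978−7²−2²)/(2·7·2) = 0.4999; θ_2 = 60.0051° (elbow-up)
β = atan2(-5.5000,6.0620) = -42.2172°; ψ = atan2(1.7321,7.9998) = 12.2172°
θ_1 = β − ψ = -54.4344°
θ_3 = φ − θ_1 − θ_2 = -5.5707° (wrapped to (-180°,180°])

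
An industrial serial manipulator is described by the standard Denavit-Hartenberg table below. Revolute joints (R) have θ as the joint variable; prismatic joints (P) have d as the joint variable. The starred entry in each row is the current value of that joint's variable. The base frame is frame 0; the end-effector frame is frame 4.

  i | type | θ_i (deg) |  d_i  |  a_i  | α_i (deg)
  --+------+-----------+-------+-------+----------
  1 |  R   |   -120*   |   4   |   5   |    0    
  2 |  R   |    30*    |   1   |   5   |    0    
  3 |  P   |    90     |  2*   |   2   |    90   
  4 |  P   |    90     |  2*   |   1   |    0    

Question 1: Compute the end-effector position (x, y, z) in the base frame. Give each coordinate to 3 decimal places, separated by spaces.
after link 1: o_1 = (-2.5000, -4.3301, 4.0000)
after link 2: o_2 = (-2.5000, -9.3301, 5.0000)
after link 3: o_3 = (-0.5000, -9.3301, 7.0000)
after link 4: o_4 = (-0.5000, -11.3301, 8.0000)

-0.500 -11.330 8.000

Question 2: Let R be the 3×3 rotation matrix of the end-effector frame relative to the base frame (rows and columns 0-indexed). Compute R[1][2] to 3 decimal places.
End-effector z-axis (col 2 of R) = (0.0000,-1.0000,0.0000)
R[1][2] = -1.0000

-1.000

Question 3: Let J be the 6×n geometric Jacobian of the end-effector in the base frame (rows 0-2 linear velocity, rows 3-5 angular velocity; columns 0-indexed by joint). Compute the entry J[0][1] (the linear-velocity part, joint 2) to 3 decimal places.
7.000

axis z_1 = (0.0000,0.0000,1.0000); lever o_n−o_1 = (2.0000,-7.0000,4.0000)
cross product → J_v[:, 1] = (7.0000,2.0000,-0.0000)
J_ω[:, 1] = z_1
entry J[0][1] = 7.0000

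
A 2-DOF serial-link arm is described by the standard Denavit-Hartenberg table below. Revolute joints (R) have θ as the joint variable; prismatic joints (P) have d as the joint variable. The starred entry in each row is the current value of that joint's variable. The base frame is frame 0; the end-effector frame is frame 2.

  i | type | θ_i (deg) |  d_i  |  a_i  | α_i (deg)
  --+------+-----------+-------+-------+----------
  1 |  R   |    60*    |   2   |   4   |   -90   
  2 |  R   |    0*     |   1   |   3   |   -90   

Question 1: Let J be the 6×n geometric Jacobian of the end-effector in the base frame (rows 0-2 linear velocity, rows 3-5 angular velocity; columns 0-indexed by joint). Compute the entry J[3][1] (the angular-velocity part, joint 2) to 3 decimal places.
-0.866

axis z_1 = (-0.8660,0.5000,0.0000); lever o_n−o_1 = (0.6340,3.0981,0.0000)
cross product → J_v[:, 1] = (-0.0000,0.0000,-3.0000)
J_ω[:, 1] = z_1
entry J[3][1] = -0.8660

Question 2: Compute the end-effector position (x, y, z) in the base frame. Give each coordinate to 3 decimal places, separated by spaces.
after link 1: o_1 = (2.0000, 3.4641, 2.0000)
after link 2: o_2 = (2.6340, 6.5622, 2.0000)

2.634 6.562 2.000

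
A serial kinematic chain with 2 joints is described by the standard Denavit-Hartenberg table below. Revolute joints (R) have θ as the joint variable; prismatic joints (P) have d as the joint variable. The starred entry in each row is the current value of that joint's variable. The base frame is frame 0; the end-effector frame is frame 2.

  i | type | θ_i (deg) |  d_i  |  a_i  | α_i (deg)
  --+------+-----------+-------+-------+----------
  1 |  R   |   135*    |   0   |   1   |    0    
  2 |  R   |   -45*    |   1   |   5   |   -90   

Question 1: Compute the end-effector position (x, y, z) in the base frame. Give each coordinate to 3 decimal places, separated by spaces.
-0.707 5.707 1.000

after link 1: o_1 = (-0.7071, 0.7071, 0.0000)
after link 2: o_2 = (-0.7071, 5.7071, 1.0000)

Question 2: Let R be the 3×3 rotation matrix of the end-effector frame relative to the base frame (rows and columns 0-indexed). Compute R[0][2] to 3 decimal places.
End-effector z-axis (col 2 of R) = (-1.0000,0.0000,0.0000)
R[0][2] = -1.0000

-1.000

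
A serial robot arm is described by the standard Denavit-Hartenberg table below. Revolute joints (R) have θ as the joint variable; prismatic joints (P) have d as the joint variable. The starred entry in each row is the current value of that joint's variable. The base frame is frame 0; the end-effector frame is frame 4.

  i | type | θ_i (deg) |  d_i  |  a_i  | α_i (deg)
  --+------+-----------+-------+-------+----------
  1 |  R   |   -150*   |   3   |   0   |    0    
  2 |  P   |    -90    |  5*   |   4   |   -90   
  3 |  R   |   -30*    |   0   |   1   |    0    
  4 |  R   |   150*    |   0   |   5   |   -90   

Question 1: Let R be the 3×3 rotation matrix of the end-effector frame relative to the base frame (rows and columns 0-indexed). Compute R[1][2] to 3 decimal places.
End-effector z-axis (col 2 of R) = (0.4330,-0.7500,0.5000)
R[1][2] = -0.7500

-0.750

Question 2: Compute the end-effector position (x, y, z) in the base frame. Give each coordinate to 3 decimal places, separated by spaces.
-1.183 2.049 4.170

after link 1: o_1 = (0.0000, 0.0000, 3.0000)
after link 2: o_2 = (-2.0000, 3.4641, 8.0000)
after link 3: o_3 = (-2.4330, 4.2141, 8.5000)
after link 4: o_4 = (-1.1830, 2.0490, 4.1699)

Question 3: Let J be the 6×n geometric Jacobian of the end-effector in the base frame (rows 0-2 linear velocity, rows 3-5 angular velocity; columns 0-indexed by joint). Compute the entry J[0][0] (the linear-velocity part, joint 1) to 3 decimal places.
-2.049

axis z_0 = ẑ; lever o_n−o_0 = (-1.1830,2.0490,4.1699)
cross product → J_v[:, 0] = (-2.0490,-1.1830,0.0000)
J_ω[:, 0] = z_0
entry J[0][0] = -2.0490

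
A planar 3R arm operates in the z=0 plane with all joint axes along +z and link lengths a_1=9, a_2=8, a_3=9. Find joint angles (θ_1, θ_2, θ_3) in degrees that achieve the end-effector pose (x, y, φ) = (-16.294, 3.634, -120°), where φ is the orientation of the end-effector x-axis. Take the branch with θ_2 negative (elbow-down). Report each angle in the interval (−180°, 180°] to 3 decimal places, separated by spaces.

150.001 -30.004 120.003

wrist centre = target − a_3·(cos φ, sin φ) = (-11.7940, 11.4282)
cos θ_2 = (269.7028−9²−8²)/(2·9·8) = 0.8660; θ_2 = -30.0038° (elbow-down)
β = atan2(11.4282,-11.7940) = 135.9024°; ψ = atan2(-4.0005,15.9279) = -14.0988°
θ_1 = β − ψ = 150.0012°
θ_3 = φ − θ_1 − θ_2 = 120.0027° (wrapped to (-180°,180°])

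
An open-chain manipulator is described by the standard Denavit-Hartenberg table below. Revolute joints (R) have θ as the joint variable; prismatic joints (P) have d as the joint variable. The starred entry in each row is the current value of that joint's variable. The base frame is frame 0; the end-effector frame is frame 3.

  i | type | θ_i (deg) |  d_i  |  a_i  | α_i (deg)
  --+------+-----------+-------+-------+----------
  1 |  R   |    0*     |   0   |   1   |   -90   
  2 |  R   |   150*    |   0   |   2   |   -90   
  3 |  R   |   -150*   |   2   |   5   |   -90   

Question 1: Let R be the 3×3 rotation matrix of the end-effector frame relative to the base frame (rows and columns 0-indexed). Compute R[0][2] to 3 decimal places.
-0.433

End-effector z-axis (col 2 of R) = (-0.4330,0.8660,-0.2500)
R[0][2] = -0.4330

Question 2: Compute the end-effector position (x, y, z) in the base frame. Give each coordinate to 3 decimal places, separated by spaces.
2.018 2.500 2.897

after link 1: o_1 = (1.0000, 0.0000, 0.0000)
after link 2: o_2 = (-0.7321, 0.0000, -1.0000)
after link 3: o_3 = (2.0179, 2.5000, 2.8971)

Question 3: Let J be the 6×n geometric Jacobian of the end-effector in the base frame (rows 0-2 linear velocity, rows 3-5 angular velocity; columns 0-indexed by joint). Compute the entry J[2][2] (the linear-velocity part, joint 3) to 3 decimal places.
-1.250

axis z_2 = (-0.5000,0.0000,0.8660); lever o_n−o_2 = (2.7500,2.5000,3.8971)
cross product → J_v[:, 2] = (-2.1651,4.3301,-1.2500)
J_ω[:, 2] = z_2
entry J[2][2] = -1.2500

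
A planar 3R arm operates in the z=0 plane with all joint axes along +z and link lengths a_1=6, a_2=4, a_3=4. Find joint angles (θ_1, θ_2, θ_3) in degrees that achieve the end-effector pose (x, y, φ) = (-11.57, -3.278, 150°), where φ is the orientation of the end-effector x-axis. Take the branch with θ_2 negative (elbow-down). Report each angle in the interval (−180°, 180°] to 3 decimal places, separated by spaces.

-134.992 -30.015 -44.993

wrist centre = target − a_3·(cos φ, sin φ) = (-8.1059, -5.2780)
cos θ_2 = (93.5629−6²−4²)/(2·6·4) = 0.8659; θ_2 = -30.0151° (elbow-down)
β = atan2(-5.2780,-8.1059) = -146.9306°; ψ = atan2(-2.0009,9.4636) = -11.9384°
θ_1 = β − ψ = -134.9922°
θ_3 = φ − θ_1 − θ_2 = -44.9927° (wrapped to (-180°,180°])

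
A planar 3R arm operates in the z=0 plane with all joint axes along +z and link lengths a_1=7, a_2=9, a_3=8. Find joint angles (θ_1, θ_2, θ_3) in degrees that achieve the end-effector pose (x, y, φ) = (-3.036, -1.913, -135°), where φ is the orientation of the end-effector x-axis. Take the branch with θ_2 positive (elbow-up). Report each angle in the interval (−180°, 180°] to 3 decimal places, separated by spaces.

wrist centre = target − a_3·(cos φ, sin φ) = (2.6209, 3.7439)
cos θ_2 = (20.8853−7²−9²)/(2·7·9) = -0.8660; θ_2 = 149.9959° (elbow-up)
β = atan2(3.7439,2.6209) = 55.0064°; ψ = atan2(4.5006,-0.7939) = 100.0041°
θ_1 = β − ψ = -44.9978°
θ_3 = φ − θ_1 − θ_2 = 120.0019° (wrapped to (-180°,180°])

-44.998 149.996 120.002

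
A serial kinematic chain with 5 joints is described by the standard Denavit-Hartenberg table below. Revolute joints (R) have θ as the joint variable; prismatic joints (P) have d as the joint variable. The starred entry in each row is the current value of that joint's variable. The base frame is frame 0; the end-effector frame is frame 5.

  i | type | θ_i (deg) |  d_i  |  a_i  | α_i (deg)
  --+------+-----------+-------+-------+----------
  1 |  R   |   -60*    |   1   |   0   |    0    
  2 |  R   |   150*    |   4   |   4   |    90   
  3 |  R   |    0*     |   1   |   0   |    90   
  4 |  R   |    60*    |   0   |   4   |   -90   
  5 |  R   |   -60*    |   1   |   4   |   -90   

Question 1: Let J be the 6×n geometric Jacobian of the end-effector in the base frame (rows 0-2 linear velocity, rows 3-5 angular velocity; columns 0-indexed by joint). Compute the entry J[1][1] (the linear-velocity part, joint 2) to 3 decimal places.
6.696

axis z_1 = (0.0000,0.0000,1.0000); lever o_n−o_1 = (6.6962,6.1340,0.5359)
cross product → J_v[:, 1] = (-6.1340,6.6962,0.0000)
J_ω[:, 1] = z_1
entry J[1][1] = 6.6962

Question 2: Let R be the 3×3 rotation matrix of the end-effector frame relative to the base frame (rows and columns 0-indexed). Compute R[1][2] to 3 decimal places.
0.433

End-effector z-axis (col 2 of R) = (0.7500,0.4330,0.5000)
R[1][2] = 0.4330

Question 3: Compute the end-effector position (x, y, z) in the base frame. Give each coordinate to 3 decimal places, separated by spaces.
after link 1: o_1 = (0.0000, 0.0000, 1.0000)
after link 2: o_2 = (-0.0000, 4.0000, 5.0000)
after link 3: o_3 = (1.0000, 4.0000, 5.0000)
after link 4: o_4 = (4.4641, 6.0000, 5.0000)
after link 5: o_5 = (6.6962, 6.1340, 1.5359)

6.696 6.134 1.536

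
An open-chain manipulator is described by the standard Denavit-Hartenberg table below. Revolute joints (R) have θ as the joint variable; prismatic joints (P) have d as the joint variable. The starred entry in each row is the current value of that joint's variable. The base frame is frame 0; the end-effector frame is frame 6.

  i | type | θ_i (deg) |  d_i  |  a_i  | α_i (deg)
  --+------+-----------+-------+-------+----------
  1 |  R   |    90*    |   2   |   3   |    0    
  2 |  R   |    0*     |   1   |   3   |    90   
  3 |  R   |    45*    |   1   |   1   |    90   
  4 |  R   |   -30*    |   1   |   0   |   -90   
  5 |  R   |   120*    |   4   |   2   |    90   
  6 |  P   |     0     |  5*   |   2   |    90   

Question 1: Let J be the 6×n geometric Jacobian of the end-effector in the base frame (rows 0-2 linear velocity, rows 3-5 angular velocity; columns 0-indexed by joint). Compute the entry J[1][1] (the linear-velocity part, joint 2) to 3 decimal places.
3.299

axis z_1 = (0.0000,0.0000,1.0000); lever o_n−o_1 = (3.2990,3.0381,8.0584)
cross product → J_v[:, 1] = (-3.0381,3.2990,0.0000)
J_ω[:, 1] = z_1
entry J[1][1] = 3.2990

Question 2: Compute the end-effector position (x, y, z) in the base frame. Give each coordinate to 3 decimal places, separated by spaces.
after link 1: o_1 = (0.0000, 3.0000, 2.0000)
after link 2: o_2 = (0.0000, 6.0000, 3.0000)
after link 3: o_3 = (1.0000, 6.7071, 3.7071)
after link 4: o_4 = (1.0000, 7.4142, 3.0000)
after link 5: o_5 = (4.9641, 6.9913, 5.0266)
after link 6: o_6 = (3.2990, 6.0381, 10.0584)

3.299 6.038 10.058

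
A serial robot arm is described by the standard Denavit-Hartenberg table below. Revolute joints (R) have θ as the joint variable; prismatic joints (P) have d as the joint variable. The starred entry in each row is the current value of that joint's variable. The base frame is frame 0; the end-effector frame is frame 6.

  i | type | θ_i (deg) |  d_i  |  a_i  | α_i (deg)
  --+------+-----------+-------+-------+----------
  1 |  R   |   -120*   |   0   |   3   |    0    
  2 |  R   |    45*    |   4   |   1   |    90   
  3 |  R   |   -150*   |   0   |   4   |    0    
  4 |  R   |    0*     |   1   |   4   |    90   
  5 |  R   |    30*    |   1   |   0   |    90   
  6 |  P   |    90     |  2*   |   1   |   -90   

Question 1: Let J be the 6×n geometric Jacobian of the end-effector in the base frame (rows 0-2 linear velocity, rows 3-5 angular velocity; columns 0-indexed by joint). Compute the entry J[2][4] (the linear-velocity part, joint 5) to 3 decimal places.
-0.866

axis z_4 = (-0.1294,0.4830,0.8660); lever o_n−o_4 = (1.1901,2.2507,1.2321)
cross product → J_v[:, 4] = (-1.3542,1.1901,-0.8660)
J_ω[:, 4] = z_4
entry J[2][4] = -0.8660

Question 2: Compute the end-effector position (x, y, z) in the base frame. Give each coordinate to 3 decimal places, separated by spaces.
after link 1: o_1 = (-1.5000, -2.5981, 0.0000)
after link 2: o_2 = (-1.2412, -3.5640, 4.0000)
after link 3: o_3 = (-2.1378, -0.2179, 2.0000)
after link 4: o_4 = (-4.0003, 2.8693, 0.0000)
after link 5: o_5 = (-4.1297, 3.3523, 0.8660)
after link 6: o_6 = (-2.8102, 5.1200, 1.2321)

-2.810 5.120 1.232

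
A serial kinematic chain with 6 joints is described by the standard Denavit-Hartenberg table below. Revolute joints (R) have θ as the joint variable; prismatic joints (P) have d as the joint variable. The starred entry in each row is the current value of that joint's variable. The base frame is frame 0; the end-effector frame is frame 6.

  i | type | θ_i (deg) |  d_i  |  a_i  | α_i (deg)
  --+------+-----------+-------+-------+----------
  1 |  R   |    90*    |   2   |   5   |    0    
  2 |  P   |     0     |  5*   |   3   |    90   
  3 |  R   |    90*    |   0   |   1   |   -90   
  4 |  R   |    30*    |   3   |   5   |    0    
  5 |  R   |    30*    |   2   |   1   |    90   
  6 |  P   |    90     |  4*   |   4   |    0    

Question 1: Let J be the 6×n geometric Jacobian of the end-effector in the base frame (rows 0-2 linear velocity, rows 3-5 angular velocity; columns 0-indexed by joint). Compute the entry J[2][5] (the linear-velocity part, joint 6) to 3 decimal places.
prismatic axis z_5 = (0.5000,-0.0000,0.8660)
J_v[:, 5] = z_5; J_ω[:, 5] = (0,0,0)
entry J[2][5] = 0.8660

0.866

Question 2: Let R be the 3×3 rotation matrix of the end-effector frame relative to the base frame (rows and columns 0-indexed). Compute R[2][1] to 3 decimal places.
End-effector y-axis (col 1 of R) = (0.8660,-0.0000,-0.5000)
R[2][1] = -0.5000

-0.500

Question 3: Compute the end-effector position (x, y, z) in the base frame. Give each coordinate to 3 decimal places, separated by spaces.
after link 1: o_1 = (0.0000, 5.0000, 2.0000)
after link 2: o_2 = (0.0000, 8.0000, 7.0000)
after link 3: o_3 = (0.0000, 8.0000, 8.0000)
after link 4: o_4 = (-2.5000, 5.0000, 12.3301)
after link 5: o_5 = (-3.3660, 3.0000, 12.8301)
after link 6: o_6 = (-1.3660, -1.0000, 16.2942)

-1.366 -1.000 16.294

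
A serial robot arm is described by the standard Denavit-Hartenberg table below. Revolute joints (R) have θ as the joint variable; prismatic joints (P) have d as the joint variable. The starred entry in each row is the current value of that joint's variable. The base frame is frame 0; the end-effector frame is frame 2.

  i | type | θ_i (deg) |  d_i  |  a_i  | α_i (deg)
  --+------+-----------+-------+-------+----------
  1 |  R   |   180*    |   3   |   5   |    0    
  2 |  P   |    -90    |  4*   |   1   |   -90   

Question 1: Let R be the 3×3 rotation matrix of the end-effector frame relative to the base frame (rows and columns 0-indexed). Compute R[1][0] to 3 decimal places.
1.000

End-effector x-axis (col 0 of R) = (0.0000,1.0000,0.0000)
R[1][0] = 1.0000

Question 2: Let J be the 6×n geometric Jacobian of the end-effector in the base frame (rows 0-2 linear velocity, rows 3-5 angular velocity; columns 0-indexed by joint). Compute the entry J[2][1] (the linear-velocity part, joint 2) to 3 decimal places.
1.000

prismatic axis z_1 = (0.0000,0.0000,1.0000)
J_v[:, 1] = z_1; J_ω[:, 1] = (0,0,0)
entry J[2][1] = 1.0000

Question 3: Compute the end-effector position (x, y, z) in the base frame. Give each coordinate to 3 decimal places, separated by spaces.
-5.000 1.000 7.000

after link 1: o_1 = (-5.0000, 0.0000, 3.0000)
after link 2: o_2 = (-5.0000, 1.0000, 7.0000)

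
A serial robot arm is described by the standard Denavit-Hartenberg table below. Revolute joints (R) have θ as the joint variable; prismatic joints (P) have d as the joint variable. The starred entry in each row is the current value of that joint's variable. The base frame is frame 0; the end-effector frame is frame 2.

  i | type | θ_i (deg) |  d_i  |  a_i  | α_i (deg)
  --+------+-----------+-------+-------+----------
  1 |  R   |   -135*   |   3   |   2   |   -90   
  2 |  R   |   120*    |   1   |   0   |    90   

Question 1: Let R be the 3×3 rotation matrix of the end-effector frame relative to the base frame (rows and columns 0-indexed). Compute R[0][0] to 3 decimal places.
0.354

End-effector x-axis (col 0 of R) = (0.3536,0.3536,-0.8660)
R[0][0] = 0.3536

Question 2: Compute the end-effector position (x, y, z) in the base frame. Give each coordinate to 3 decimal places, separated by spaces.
-0.707 -2.121 3.000

after link 1: o_1 = (-1.4142, -1.4142, 3.0000)
after link 2: o_2 = (-0.7071, -2.1213, 3.0000)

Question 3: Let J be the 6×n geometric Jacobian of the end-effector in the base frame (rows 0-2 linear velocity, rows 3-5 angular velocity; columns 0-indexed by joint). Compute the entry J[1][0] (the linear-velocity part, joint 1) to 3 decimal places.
-0.707

axis z_0 = ẑ; lever o_n−o_0 = (-0.7071,-2.1213,3.0000)
cross product → J_v[:, 0] = (2.1213,-0.7071,0.0000)
J_ω[:, 0] = z_0
entry J[1][0] = -0.7071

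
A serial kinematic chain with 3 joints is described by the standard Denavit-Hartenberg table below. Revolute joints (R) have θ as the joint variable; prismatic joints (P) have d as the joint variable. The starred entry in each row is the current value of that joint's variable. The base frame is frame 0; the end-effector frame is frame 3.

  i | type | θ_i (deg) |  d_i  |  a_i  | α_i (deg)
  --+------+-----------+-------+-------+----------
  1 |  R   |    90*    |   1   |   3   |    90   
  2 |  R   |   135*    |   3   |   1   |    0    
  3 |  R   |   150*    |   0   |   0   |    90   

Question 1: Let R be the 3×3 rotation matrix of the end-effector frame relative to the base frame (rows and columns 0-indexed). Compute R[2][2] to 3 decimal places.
-0.259

End-effector z-axis (col 2 of R) = (0.0000,-0.9659,-0.2588)
R[2][2] = -0.2588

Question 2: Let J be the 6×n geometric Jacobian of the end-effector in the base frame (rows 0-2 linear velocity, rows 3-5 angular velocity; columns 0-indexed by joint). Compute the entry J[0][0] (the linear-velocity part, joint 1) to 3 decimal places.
-2.293

axis z_0 = ẑ; lever o_n−o_0 = (3.0000,2.2929,1.7071)
cross product → J_v[:, 0] = (-2.2929,3.0000,0.0000)
J_ω[:, 0] = z_0
entry J[0][0] = -2.2929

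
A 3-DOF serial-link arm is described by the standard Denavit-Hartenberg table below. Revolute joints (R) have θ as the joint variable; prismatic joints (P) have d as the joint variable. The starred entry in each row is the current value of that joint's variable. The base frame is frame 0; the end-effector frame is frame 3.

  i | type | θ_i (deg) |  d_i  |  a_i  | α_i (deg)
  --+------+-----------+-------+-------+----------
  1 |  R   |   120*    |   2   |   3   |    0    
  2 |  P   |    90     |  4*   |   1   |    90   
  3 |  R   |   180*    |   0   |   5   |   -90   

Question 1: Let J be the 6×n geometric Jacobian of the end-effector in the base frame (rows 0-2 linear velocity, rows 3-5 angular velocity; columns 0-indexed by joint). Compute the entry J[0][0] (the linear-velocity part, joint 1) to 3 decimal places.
-4.598

axis z_0 = ẑ; lever o_n−o_0 = (1.9641,4.5981,6.0000)
cross product → J_v[:, 0] = (-4.5981,1.9641,0.0000)
J_ω[:, 0] = z_0
entry J[0][0] = -4.5981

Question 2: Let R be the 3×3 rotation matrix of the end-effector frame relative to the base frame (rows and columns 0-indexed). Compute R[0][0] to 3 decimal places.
0.866

End-effector x-axis (col 0 of R) = (0.8660,0.5000,0.0000)
R[0][0] = 0.8660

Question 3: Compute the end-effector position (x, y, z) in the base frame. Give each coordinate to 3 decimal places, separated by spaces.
after link 1: o_1 = (-1.5000, 2.5981, 2.0000)
after link 2: o_2 = (-2.3660, 2.0981, 6.0000)
after link 3: o_3 = (1.9641, 4.5981, 6.0000)

1.964 4.598 6.000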